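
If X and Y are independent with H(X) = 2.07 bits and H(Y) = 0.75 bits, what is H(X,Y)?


For independent variables, H(X,Y) = H(X) + H(Y) = 2.07 + 0.75 = 2.82

2.82 bits


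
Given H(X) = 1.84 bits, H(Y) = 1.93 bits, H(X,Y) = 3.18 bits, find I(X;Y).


I(X;Y) = H(X) + H(Y) - H(X,Y) = 1.84 + 1.93 - 3.18 = 0.59

0.59 bits


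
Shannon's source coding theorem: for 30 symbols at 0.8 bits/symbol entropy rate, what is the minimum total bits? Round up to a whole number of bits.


Minimum bits >= n * H = 30 * 0.8 = 24.0, rounded up to a whole number of bits = 24

24 bits


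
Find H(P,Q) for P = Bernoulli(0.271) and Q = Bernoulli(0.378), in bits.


H(P,Q) = -p*log2(q) - (1-p)*log2(1-q). -0.271*log2(0.378) = 0.380360; -0.729*log2(0.622) = 0.499375. H(P,Q) = 0.380360 + 0.499375 = 0.8797

0.8797 bits


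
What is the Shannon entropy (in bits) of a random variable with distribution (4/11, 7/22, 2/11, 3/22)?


H = -sum(p_i * log2(p_i)). Terms: -(4/11)*log2(4/11) = 0.530702; -(7/22)*log2(7/22) = 0.525661; -(2/11)*log2(2/11) = 0.447169; -(3/22)*log2(3/22) = 0.391973. H = 0.530702 + 0.525661 + 0.447169 + 0.391973 = 1.8955

1.8955 bits


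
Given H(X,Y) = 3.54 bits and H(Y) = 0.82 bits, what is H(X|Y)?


H(X|Y) = H(X,Y) - H(Y) = 3.54 - 0.82 = 2.72

2.72 bits


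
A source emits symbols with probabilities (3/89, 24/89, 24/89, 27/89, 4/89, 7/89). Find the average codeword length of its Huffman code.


Huffman construction (repeatedly merge the two least-probable nodes; each merge adds 1 bit to every symbol beneath it): 3/89 + 4/89 = 7/89; 7/89 + 7/89 = 14/89; 14/89 + 24/89 = 38/89; 24/89 + 27/89 = 51/89; 38/89 + 51/89 = 1. Resulting codeword lengths (in the order the probabilities were given): (4, 2, 2, 2, 4, 3). L_avg = sum(p_i * l_i) = 3/89*4 + 24/89*2 + 24/89*2 + 27/89*2 + 4/89*4 + 7/89*3 = 199/89 = 2.236

2.236 bits


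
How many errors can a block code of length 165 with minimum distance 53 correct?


Correction capability = floor((d-1)/2) = floor((53-1)/2) = 26

26 errors


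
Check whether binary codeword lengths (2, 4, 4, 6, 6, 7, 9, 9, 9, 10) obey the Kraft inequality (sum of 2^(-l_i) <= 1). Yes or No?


Kraft sum = sum(2^(-l_i)) = 0.4209, need <= 1. Result: satisfied (a binary prefix-free code with these lengths exists)

Yes


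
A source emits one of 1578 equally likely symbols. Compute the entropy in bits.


H = log2(n) = log2(1578) = 10.6239

10.6239 bits


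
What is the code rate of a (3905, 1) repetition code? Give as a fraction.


Rate = k/n = 1/3905

1/3905


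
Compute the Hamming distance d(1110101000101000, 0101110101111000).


Count differing positions: ^ . ^ ^ . ^ ^ ^ . ^ . ^ . . . . = 8 differences

8


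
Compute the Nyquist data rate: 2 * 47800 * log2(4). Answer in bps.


Rate = 2 * B * log2(M) = 2 * 47800 * 2.0 = 191200.0

191200.0 bps


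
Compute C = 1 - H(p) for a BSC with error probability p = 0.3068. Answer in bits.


H(p) = -p*log2(p) - (1-p)*log2(1-p) = -0.3068*log2(0.3068) - 0.6932*log2(0.6932) = 0.522980 + 0.366465 = 0.8894. C = 1 - H(p) = 1 - 0.8894 = 0.1106

0.1106 bits


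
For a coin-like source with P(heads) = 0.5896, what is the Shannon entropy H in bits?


H = -p*log2(p) - (1-p)*log2(1-p). -0.5896*log2(0.5896) = 0.449388; -0.4104*log2(0.4104) = 0.527322. H = 0.449388 + 0.527322 = 0.9767

0.9767 bits


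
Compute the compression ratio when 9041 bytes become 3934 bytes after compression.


Ratio = original / compressed = 9041 / 3934 = 2.2982

2.2982


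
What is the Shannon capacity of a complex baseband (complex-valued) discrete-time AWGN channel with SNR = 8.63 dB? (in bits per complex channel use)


SNR_linear = 10^(8.63/10) = 7.2946; C = log2(1 + SNR_linear) = log2(1 + 7.2946) = 3.0522

3.0522 bits/channel use


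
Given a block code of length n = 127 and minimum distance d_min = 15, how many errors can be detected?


Detection capability = d_min - 1 = 15 - 1 = 14

14 errors


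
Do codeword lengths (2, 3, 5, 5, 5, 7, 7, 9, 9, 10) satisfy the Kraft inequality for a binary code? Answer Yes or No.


Kraft sum = sum(2^(-l_i)) = 0.4893, need <= 1. Result: satisfied (a binary prefix-free code with these lengths exists)

Yes


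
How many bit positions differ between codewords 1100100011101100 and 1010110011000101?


Count differing positions: . ^ ^ . . ^ . . . . ^ . ^ . . ^ = 6 differences

6


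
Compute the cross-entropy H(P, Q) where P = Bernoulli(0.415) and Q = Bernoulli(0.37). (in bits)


H(P,Q) = -p*log2(q) - (1-p)*log2(1-q). -0.415*log2(0.37) = 0.595277; -0.585*log2(0.63) = 0.389947. H(P,Q) = 0.595277 + 0.389947 = 0.9852

0.9852 bits


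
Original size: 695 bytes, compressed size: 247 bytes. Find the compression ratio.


Ratio = original / compressed = 695 / 247 = 2.8138

2.8138


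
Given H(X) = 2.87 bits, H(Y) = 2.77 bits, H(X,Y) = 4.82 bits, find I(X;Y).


I(X;Y) = H(X) + H(Y) - H(X,Y) = 2.87 + 2.77 - 4.82 = 0.82

0.82 bits


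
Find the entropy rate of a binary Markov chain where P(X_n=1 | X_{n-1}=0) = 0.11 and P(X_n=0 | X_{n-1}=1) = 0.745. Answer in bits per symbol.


Stationary distribution: pi_0 = p10/(p01+p10) = 0.8713, pi_1 = 0.1287. Entropy rate H' = pi_0*H(p01) + pi_1*H(p10) = 0.8713*0.4999 + 0.1287*0.8191 = 0.541

0.541 bits/symbol


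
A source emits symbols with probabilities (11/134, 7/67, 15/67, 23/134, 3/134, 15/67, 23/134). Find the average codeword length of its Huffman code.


Huffman construction (repeatedly merge the two least-probable nodes; each merge adds 1 bit to every symbol beneath it): 3/134 + 11/134 = 7/67; 7/67 + 7/67 = 14/67; 23/134 + 23/134 = 23/67; 14/67 + 15/67 = 29/67; 15/67 + 23/67 = 38/67; 29/67 + 38/67 = 1. Resulting codeword lengths (in the order the probabilities were given): (4, 3, 2, 3, 4, 2, 3). L_avg = sum(p_i * l_i) = 11/134*4 + 7/67*3 + 15/67*2 + 23/134*3 + 3/134*4 + 15/67*2 + 23/134*3 = 178/67 = 2.6567

2.6567 bits


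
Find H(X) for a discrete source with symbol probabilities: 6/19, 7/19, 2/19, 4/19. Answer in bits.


H = -sum(p_i * log2(p_i)). Terms: -(6/19)*log2(6/19) = 0.525147; -(7/19)*log2(7/19) = 0.530737; -(2/19)*log2(2/19) = 0.341887; -(4/19)*log2(4/19) = 0.473248. H = 0.525147 + 0.530737 + 0.341887 + 0.473248 = 1.871

1.871 bits


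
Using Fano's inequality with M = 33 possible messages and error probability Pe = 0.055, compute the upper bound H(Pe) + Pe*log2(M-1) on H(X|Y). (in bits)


H(Pe) = -Pe*log2(Pe) - (1-Pe)*log2(1-Pe) = -0.055*log2(0.055) - 0.945*log2(0.945) = 0.230143 + 0.077125 = 0.3073. Pe*log2(M-1) = 0.055*log2(32) = 0.275000. Bound = H(Pe) + Pe*log2(M-1) = 0.230143 + 0.077125 + 0.275000 = 0.5823

0.5823 bits


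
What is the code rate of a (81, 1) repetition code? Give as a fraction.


Rate = k/n = 1/81

1/81


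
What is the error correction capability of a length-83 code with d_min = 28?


Correction capability = floor((d-1)/2) = floor((28-1)/2) = 13

13 errors


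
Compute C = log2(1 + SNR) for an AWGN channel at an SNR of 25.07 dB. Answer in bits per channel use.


SNR_linear = 10^(25.07/10) = 321.3661; C = log2(1 + SNR_linear) = log2(1 + 321.3661) = 8.3326

8.3326 bits/channel use


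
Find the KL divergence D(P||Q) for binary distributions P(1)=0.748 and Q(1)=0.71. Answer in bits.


KL = p*log2(p/q) + (1-p)*log2((1-p)/(1-q)) = 0.748*log2(0.748/0.71) + 0.252*log2(0.252/0.29) = 0.0052

0.0052 bits


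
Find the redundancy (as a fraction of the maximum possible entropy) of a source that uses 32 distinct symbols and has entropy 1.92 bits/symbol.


H_max = log2(K) = log2(32) = 5.0 bits/symbol. Redundancy = 1 - H/H_max = 1 - 1.92/5.0 = 1 - 0.384 = 0.616

0.616


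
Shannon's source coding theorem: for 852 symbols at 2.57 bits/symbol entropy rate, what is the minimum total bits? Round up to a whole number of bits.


Minimum bits >= n * H = 852 * 2.57 = 2189.64, rounded up to a whole number of bits = 2190

2190 bits


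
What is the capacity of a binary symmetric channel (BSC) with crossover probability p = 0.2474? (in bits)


H(p) = -p*log2(p) - (1-p)*log2(1-p) = -0.2474*log2(0.2474) - 0.7526*log2(0.7526) = 0.498531 + 0.308600 = 0.8071. C = 1 - H(p) = 1 - 0.8071 = 0.1929

0.1929 bits


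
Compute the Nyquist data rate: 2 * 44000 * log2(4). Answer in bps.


Rate = 2 * B * log2(M) = 2 * 44000 * 2.0 = 176000.0

176000.0 bps


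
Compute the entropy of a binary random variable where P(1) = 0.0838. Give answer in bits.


H = -p*log2(p) - (1-p)*log2(1-p). -0.0838*log2(0.0838) = 0.299745; -0.9162*log2(0.9162) = 0.115684. H = 0.299745 + 0.115684 = 0.4154

0.4154 bits


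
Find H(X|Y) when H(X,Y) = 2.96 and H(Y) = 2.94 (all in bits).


H(X|Y) = H(X,Y) - H(Y) = 2.96 - 2.94 = 0.02

0.02 bits


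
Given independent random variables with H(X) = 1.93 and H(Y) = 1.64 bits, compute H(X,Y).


For independent variables, H(X,Y) = H(X) + H(Y) = 1.93 + 1.64 = 3.57

3.57 bits


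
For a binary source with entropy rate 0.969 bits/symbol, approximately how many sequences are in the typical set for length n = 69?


log2|A_typical| = nH = 69 * 0.969 = 66.861, so |A_typical| ~ 2^66.861 = 1.340e+20

1.340e+20


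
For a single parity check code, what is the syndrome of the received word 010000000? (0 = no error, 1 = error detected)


Syndrome = XOR of all bits = 0 XOR 1 XOR 0 XOR 0 XOR 0 XOR 0 XOR 0 XOR 0 XOR 0 = 1

1


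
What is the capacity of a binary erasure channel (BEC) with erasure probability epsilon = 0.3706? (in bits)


C = 1 - epsilon = 1 - 0.3706 = 0.6294

0.6294 bits


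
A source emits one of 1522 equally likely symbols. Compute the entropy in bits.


H = log2(n) = log2(1522) = 10.5718

10.5718 bits


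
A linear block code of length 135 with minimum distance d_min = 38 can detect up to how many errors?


Detection capability = d_min - 1 = 38 - 1 = 37

37 errors


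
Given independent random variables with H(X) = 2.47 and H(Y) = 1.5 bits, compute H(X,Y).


For independent variables, H(X,Y) = H(X) + H(Y) = 2.47 + 1.5 = 3.97

3.97 bits


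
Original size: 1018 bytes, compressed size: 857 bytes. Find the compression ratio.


Ratio = original / compressed = 1018 / 857 = 1.1879

1.1879


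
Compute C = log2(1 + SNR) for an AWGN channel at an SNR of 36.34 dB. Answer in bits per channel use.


SNR_linear = 10^(36.34/10) = 4305.2661; C = log2(1 + SNR_linear) = log2(1 + 4305.2661) = 12.0722

12.0722 bits/channel use


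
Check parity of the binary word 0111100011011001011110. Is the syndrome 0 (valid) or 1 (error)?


Syndrome = XOR of all bits = 0 XOR 1 XOR 1 XOR 1 XOR 1 XOR 0 XOR 0 XOR 0 XOR 1 XOR 1 XOR 0 XOR 1 XOR 1 XOR 0 XOR 0 XOR 1 XOR 0 XOR 1 XOR 1 XOR 1 XOR 1 XOR 0 = 1

1


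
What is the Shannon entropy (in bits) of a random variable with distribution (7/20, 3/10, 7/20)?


H = -sum(p_i * log2(p_i)). Terms: -(7/20)*log2(7/20) = 0.530101; -(3/10)*log2(3/10) = 0.521090; -(7/20)*log2(7/20) = 0.530101. H = 0.530101 + 0.521090 + 0.530101 = 1.5813

1.5813 bits


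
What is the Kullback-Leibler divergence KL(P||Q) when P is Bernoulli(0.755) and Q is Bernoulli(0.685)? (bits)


KL = p*log2(p/q) + (1-p)*log2((1-p)/(1-q)) = 0.755*log2(0.755/0.685) + 0.245*log2(0.245/0.315) = 0.0172

0.0172 bits


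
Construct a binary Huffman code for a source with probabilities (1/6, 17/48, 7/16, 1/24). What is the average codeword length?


Huffman construction (repeatedly merge the two least-probable nodes; each merge adds 1 bit to every symbol beneath it): 1/24 + 1/6 = 5/24; 5/24 + 17/48 = 9/16; 7/16 + 9/16 = 1. Resulting codeword lengths (in the order the probabilities were given): (3, 2, 1, 3). L_avg = sum(p_i * l_i) = 1/6*3 + 17/48*2 + 7/16*1 + 1/24*3 = 85/48 = 1.7708

1.7708 bits


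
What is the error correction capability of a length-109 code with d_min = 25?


Correction capability = floor((d-1)/2) = floor((25-1)/2) = 12

12 errors


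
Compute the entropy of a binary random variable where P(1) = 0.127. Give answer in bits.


H = -p*log2(p) - (1-p)*log2(1-p). -0.127*log2(0.127) = 0.378092; -0.873*log2(0.873) = 0.171061. H = 0.378092 + 0.171061 = 0.5492

0.5492 bits


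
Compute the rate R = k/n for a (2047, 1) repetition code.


Rate = k/n = 1/2047

1/2047


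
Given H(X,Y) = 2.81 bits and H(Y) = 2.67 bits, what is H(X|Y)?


H(X|Y) = H(X,Y) - H(Y) = 2.81 - 2.67 = 0.14

0.14 bits


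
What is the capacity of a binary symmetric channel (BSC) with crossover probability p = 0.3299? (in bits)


H(p) = -p*log2(p) - (1-p)*log2(1-p) = -0.3299*log2(0.3299) - 0.6701*log2(0.6701) = 0.527807 + 0.387017 = 0.9148. C = 1 - H(p) = 1 - 0.9148 = 0.0852

0.0852 bits


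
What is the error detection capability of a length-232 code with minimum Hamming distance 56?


Detection capability = d_min - 1 = 56 - 1 = 55

55 errors


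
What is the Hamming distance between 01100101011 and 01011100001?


Count differing positions: . . ^ ^ ^ . . ^ . ^ . = 5 differences

5


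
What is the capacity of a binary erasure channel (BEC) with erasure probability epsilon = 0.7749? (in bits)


C = 1 - epsilon = 1 - 0.7749 = 0.2251

0.2251 bits


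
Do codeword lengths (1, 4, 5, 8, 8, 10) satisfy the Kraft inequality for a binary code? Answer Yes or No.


Kraft sum = sum(2^(-l_i)) = 0.6025, need <= 1. Result: satisfied (a binary prefix-free code with these lengths exists)

Yes


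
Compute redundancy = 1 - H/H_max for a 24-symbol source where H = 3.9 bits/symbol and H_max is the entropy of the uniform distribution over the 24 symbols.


H_max = log2(K) = log2(24) = 4.585 bits/symbol. Redundancy = 1 - H/H_max = 1 - 3.9/4.585 = 1 - 0.8506 = 0.1494

0.1494


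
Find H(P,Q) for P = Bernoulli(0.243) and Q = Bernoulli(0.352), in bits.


H(P,Q) = -p*log2(q) - (1-p)*log2(1-q). -0.243*log2(0.352) = 0.366044; -0.757*log2(0.648) = 0.473832. H(P,Q) = 0.366044 + 0.473832 = 0.8399

0.8399 bits


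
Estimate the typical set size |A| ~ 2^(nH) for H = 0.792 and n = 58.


log2|A_typical| = nH = 58 * 0.792 = 45.936, so |A_typical| ~ 2^45.936 = 6.732e+13

6.732e+13


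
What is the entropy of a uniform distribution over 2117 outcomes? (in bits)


H = log2(n) = log2(2117) = 11.0478

11.0478 bits


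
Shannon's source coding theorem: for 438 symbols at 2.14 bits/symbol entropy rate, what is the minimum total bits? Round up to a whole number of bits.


Minimum bits >= n * H = 438 * 2.14 = 937.32, rounded up to a whole number of bits = 938

938 bits


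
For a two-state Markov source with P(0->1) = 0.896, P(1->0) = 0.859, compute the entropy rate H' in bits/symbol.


Stationary distribution: pi_0 = p10/(p01+p10) = 0.4895, pi_1 = 0.5105. Entropy rate H' = pi_0*H(p01) + pi_1*H(p10) = 0.4895*0.4815 + 0.5105*0.5869 = 0.5353

0.5353 bits/symbol


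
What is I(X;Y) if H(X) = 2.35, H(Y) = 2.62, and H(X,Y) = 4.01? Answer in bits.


I(X;Y) = H(X) + H(Y) - H(X,Y) = 2.35 + 2.62 - 4.01 = 0.96

0.96 bits


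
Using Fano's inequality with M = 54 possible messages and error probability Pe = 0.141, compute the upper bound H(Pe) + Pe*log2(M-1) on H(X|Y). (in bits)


H(Pe) = -Pe*log2(Pe) - (1-Pe)*log2(1-Pe) = -0.141*log2(0.141) - 0.859*log2(0.859) = 0.398499 + 0.188353 = 0.5869. Pe*log2(M-1) = 0.141*log2(53) = 0.807637. Bound = H(Pe) + Pe*log2(M-1) = 0.398499 + 0.188353 + 0.807637 = 1.3945

1.3945 bits


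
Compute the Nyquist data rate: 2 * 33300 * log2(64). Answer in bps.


Rate = 2 * B * log2(M) = 2 * 33300 * 6.0 = 399600.0

399600.0 bps


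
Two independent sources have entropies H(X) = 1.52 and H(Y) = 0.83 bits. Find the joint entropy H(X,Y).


For independent variables, H(X,Y) = H(X) + H(Y) = 1.52 + 0.83 = 2.35

2.35 bits


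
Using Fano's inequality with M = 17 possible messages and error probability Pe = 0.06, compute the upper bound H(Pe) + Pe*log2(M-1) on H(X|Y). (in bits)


H(Pe) = -Pe*log2(Pe) - (1-Pe)*log2(1-Pe) = -0.06*log2(0.06) - 0.94*log2(0.94) = 0.243534 + 0.083911 = 0.3274. Pe*log2(M-1) = 0.06*log2(16) = 0.240000. Bound = H(Pe) + Pe*log2(M-1) = 0.243534 + 0.083911 + 0.240000 = 0.5674

0.5674 bits


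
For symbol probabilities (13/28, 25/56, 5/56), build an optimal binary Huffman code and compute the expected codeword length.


Huffman construction (repeatedly merge the two least-probable nodes; each merge adds 1 bit to every symbol beneath it): 5/56 + 25/56 = 15/28; 13/28 + 15/28 = 1. Resulting codeword lengths (in the order the probabilities were given): (1, 2, 2). L_avg = sum(p_i * l_i) = 13/28*1 + 25/56*2 + 5/56*2 = 43/28 = 1.5357

1.5357 bits


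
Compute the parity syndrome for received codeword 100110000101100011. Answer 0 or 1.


Syndrome = XOR of all bits = 1 XOR 0 XOR 0 XOR 1 XOR 1 XOR 0 XOR 0 XOR 0 XOR 0 XOR 1 XOR 0 XOR 1 XOR 1 XOR 0 XOR 0 XOR 0 XOR 1 XOR 1 = 0

0


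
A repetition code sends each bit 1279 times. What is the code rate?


Rate = k/n = 1/1279

1/1279


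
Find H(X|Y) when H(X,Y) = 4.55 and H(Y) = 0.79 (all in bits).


H(X|Y) = H(X,Y) - H(Y) = 4.55 - 0.79 = 3.76

3.76 bits


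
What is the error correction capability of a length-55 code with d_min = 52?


Correction capability = floor((d-1)/2) = floor((52-1)/2) = 25

25 errors


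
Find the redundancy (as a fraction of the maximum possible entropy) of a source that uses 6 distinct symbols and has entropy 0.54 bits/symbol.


H_max = log2(K) = log2(6) = 2.585 bits/symbol. Redundancy = 1 - H/H_max = 1 - 0.54/2.585 = 1 - 0.2089 = 0.7911

0.7911


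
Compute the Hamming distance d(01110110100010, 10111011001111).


Count differing positions: ^ ^ . . ^ ^ . ^ ^ . ^ ^ . ^ = 9 differences

9


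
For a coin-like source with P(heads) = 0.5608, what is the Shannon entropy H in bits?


H = -p*log2(p) - (1-p)*log2(1-p). -0.5608*log2(0.5608) = 0.467955; -0.4392*log2(0.4392) = 0.521352. H = 0.467955 + 0.521352 = 0.9893

0.9893 bits


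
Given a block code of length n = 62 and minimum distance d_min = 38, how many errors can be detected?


Detection capability = d_min - 1 = 38 - 1 = 37

37 errors


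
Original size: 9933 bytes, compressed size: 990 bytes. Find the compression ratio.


Ratio = original / compressed = 9933 / 990 = 10.0333

10.0333


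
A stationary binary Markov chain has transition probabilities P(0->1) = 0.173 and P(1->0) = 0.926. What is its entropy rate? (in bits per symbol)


Stationary distribution: pi_0 = p10/(p01+p10) = 0.8426, pi_1 = 0.1574. Entropy rate H' = pi_0*H(p01) + pi_1*H(p10) = 0.8426*0.6645 + 0.1574*0.3807 = 0.6198

0.6198 bits/symbol


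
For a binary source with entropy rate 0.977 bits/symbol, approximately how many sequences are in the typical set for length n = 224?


log2|A_typical| = nH = 224 * 0.977 = 218.848, so |A_typical| ~ 2^218.848 = 7.583e+65

7.583e+65


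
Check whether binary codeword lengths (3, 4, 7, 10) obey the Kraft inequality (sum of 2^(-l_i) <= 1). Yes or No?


Kraft sum = sum(2^(-l_i)) = 0.1963, need <= 1. Result: satisfied (a binary prefix-free code with these lengths exists)

Yes


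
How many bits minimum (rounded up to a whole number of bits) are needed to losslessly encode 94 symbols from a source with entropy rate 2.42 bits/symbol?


Minimum bits >= n * H = 94 * 2.42 = 227.48, rounded up to a whole number of bits = 228

228 bits


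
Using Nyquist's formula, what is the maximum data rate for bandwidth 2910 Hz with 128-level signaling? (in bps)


Rate = 2 * B * log2(M) = 2 * 2910 * 7.0 = 40740.0

40740.0 bps


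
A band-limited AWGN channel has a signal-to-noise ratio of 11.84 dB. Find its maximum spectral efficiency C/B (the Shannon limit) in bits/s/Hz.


SNR_linear = 10^(11.84/10) = 15.2757; C/B = log2(1 + SNR_linear) = log2(1 + 15.2757) = 4.0246

4.0246 bits/s/Hz


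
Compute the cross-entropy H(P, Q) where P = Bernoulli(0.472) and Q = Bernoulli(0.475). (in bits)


H(P,Q) = -p*log2(q) - (1-p)*log2(1-q). -0.472*log2(0.475) = 0.506928; -0.528*log2(0.525) = 0.490834. H(P,Q) = 0.506928 + 0.490834 = 0.9978

0.9978 bits


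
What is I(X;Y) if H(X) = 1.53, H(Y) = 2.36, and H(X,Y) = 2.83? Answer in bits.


I(X;Y) = H(X) + H(Y) - H(X,Y) = 1.53 + 2.36 - 2.83 = 1.06

1.06 bits


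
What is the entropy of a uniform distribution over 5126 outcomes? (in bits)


H = log2(n) = log2(5126) = 12.3236

12.3236 bits


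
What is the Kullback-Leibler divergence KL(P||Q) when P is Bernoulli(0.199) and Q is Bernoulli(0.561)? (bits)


KL = p*log2(p/q) + (1-p)*log2((1-p)/(1-q)) = 0.199*log2(0.199/0.561) + 0.801*log2(0.801/0.439) = 0.3974

0.3974 bits


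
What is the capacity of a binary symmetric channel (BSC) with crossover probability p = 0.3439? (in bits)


H(p) = -p*log2(p) - (1-p)*log2(1-p) = -0.3439*log2(0.3439) - 0.6561*log2(0.6561) = 0.529585 + 0.398917 = 0.9285. C = 1 - H(p) = 1 - 0.9285 = 0.0715

0.0715 bits


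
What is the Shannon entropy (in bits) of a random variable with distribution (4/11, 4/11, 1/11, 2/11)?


H = -sum(p_i * log2(p_i)). Terms: -(4/11)*log2(4/11) = 0.530702; -(4/11)*log2(4/11) = 0.530702; -(1/11)*log2(1/11) = 0.314494; -(2/11)*log2(2/11) = 0.447169. H = 0.530702 + 0.530702 + 0.314494 + 0.447169 = 1.8231

1.8231 bits


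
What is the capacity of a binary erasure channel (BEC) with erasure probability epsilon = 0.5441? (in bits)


C = 1 - epsilon = 1 - 0.5441 = 0.4559

0.4559 bits


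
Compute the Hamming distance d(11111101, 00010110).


Count differing positions: ^ ^ ^ . ^ . ^ ^ = 6 differences

6


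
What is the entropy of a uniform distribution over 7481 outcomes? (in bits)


H = log2(n) = log2(7481) = 12.869

12.869 bits


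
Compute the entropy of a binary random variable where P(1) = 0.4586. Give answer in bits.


H = -p*log2(p) - (1-p)*log2(1-p). -0.4586*log2(0.4586) = 0.515784; -0.5414*log2(0.5414) = 0.479265. H = 0.515784 + 0.479265 = 0.995

0.995 bits


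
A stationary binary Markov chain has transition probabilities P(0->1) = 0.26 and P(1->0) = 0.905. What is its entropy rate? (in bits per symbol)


Stationary distribution: pi_0 = p10/(p01+p10) = 0.7768, pi_1 = 0.2232. Entropy rate H' = pi_0*H(p01) + pi_1*H(p10) = 0.7768*0.8267 + 0.2232*0.4529 = 0.7433

0.7433 bits/symbol


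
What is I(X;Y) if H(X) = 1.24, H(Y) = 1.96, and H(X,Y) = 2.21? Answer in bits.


I(X;Y) = H(X) + H(Y) - H(X,Y) = 1.24 + 1.96 - 2.21 = 0.99

0.99 bits


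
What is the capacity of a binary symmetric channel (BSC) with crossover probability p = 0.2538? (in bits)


H(p) = -p*log2(p) - (1-p)*log2(1-p) = -0.2538*log2(0.2538) - 0.7462*log2(0.7462) = 0.502076 + 0.315169 = 0.8172. C = 1 - H(p) = 1 - 0.8172 = 0.1828

0.1828 bits


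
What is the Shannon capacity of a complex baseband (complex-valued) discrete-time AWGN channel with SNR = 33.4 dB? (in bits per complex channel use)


SNR_linear = 10^(33.4/10) = 2187.7616; C = log2(1 + SNR_linear) = log2(1 + 2187.7616) = 11.0959

11.0959 bits/channel use


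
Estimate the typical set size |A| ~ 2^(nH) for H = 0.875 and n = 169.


log2|A_typical| = nH = 169 * 0.875 = 147.875, so |A_typical| ~ 2^147.875 = 3.272e+44

3.272e+44


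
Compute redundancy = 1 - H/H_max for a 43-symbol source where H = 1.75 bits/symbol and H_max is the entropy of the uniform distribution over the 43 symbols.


H_max = log2(K) = log2(43) = 5.4263 bits/symbol. Redundancy = 1 - H/H_max = 1 - 1.75/5.4263 = 1 - 0.3225 = 0.6775

0.6775


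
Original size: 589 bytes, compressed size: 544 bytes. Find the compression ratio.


Ratio = original / compressed = 589 / 544 = 1.0827

1.0827


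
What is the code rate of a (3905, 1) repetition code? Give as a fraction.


Rate = k/n = 1/3905

1/3905


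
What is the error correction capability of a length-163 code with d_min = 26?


Correction capability = floor((d-1)/2) = floor((26-1)/2) = 12

12 errors


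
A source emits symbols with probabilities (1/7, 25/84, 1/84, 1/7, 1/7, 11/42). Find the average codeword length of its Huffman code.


Huffman construction (repeatedly merge the two least-probable nodes; each merge adds 1 bit to every symbol beneath it): 1/84 + 1/7 = 13/84; 1/7 + 1/7 = 2/7; 13/84 + 11/42 = 5/12; 2/7 + 25/84 = 7/12; 5/12 + 7/12 = 1. Resulting codeword lengths (in the order the probabilities were given): (3, 2, 3, 3, 3, 2). L_avg = sum(p_i * l_i) = 1/7*3 + 25/84*2 + 1/84*3 + 1/7*3 + 1/7*3 + 11/42*2 = 205/84 = 2.4405

2.4405 bits


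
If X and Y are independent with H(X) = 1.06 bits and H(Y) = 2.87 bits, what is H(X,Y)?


For independent variables, H(X,Y) = H(X) + H(Y) = 1.06 + 2.87 = 3.93

3.93 bits


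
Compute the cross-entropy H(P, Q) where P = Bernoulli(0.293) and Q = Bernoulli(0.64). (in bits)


H(P,Q) = -p*log2(q) - (1-p)*log2(1-q). -0.293*log2(0.64) = 0.188650; -0.707*log2(0.36) = 1.042069. H(P,Q) = 0.188650 + 1.042069 = 1.2307

1.2307 bits


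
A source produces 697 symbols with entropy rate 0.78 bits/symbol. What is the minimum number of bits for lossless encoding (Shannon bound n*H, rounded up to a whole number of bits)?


Minimum bits >= n * H = 697 * 0.78 = 543.66, rounded up to a whole number of bits = 544

544 bits


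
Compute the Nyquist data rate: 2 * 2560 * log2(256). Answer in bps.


Rate = 2 * B * log2(M) = 2 * 2560 * 8.0 = 40960.0

40960.0 bps


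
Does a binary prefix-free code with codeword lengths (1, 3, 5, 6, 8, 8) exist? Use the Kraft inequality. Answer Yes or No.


Kraft sum = sum(2^(-l_i)) = 0.6797, need <= 1. Result: satisfied (a binary prefix-free code with these lengths exists)

Yes


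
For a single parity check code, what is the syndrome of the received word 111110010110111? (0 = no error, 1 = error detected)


Syndrome = XOR of all bits = 1 XOR 1 XOR 1 XOR 1 XOR 1 XOR 0 XOR 0 XOR 1 XOR 0 XOR 1 XOR 1 XOR 0 XOR 1 XOR 1 XOR 1 = 1

1


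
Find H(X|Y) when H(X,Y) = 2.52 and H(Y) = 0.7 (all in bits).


H(X|Y) = H(X,Y) - H(Y) = 2.52 - 0.7 = 1.82

1.82 bits


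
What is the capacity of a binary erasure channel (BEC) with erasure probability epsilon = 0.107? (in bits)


C = 1 - epsilon = 1 - 0.107 = 0.893

0.893 bits


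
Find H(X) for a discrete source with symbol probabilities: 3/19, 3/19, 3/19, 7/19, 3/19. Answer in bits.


H = -sum(p_i * log2(p_i)). Terms: -(3/19)*log2(3/19) = 0.420468; -(3/19)*log2(3/19) = 0.420468; -(3/19)*log2(3/19) = 0.420468; -(7/19)*log2(7/19) = 0.530737; -(3/19)*log2(3/19) = 0.420468. H = 0.420468 + 0.420468 + 0.420468 + 0.530737 + 0.420468 = 2.2126

2.2126 bits


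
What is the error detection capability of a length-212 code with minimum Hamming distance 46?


Detection capability = d_min - 1 = 46 - 1 = 45

45 errors


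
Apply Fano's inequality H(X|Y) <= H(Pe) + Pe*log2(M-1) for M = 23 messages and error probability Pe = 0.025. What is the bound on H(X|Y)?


H(Pe) = -Pe*log2(Pe) - (1-Pe)*log2(1-Pe) = -0.025*log2(0.025) - 0.975*log2(0.975) = 0.133048 + 0.035613 = 0.1687. Pe*log2(M-1) = 0.025*log2(22) = 0.111486. Bound = H(Pe) + Pe*log2(M-1) = 0.133048 + 0.035613 + 0.111486 = 0.2801

0.2801 bits


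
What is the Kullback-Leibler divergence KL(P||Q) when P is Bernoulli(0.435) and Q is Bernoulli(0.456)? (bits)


KL = p*log2(p/q) + (1-p)*log2((1-p)/(1-q)) = 0.435*log2(0.435/0.456) + 0.565*log2(0.565/0.544) = 0.0013

0.0013 bits


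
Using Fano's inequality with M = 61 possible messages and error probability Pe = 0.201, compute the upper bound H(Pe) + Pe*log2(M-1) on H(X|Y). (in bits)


H(Pe) = -Pe*log2(Pe) - (1-Pe)*log2(1-Pe) = -0.201*log2(0.201) - 0.799*log2(0.799) = 0.465261 + 0.258662 = 0.7239. Pe*log2(M-1) = 0.201*log2(60) = 1.187285. Bound = H(Pe) + Pe*log2(M-1) = 0.465261 + 0.258662 + 1.187285 = 1.9112

1.9112 bits


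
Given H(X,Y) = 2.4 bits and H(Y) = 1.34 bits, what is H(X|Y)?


H(X|Y) = H(X,Y) - H(Y) = 2.4 - 1.34 = 1.06

1.06 bits


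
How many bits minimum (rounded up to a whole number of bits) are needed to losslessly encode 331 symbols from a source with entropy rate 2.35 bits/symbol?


Minimum bits >= n * H = 331 * 2.35 = 777.85, rounded up to a whole number of bits = 778

778 bits


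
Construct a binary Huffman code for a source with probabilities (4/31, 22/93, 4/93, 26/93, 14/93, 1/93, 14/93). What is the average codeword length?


Huffman construction (repeatedly merge the two least-probable nodes; each merge adds 1 bit to every symbol beneath it): 1/93 + 4/93 = 5/93; 5/93 + 4/31 = 17/93; 14/93 + 14/93 = 28/93; 17/93 + 22/93 = 13/31; 26/93 + 28/93 = 18/31; 13/31 + 18/31 = 1. Resulting codeword lengths (in the order the probabilities were given): (3, 2, 4, 2, 3, 4, 3). L_avg = sum(p_i * l_i) = 4/31*3 + 22/93*2 + 4/93*4 + 26/93*2 + 14/93*3 + 1/93*4 + 14/93*3 = 236/93 = 2.5376

2.5376 bits


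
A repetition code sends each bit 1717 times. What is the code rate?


Rate = k/n = 1/1717

1/1717


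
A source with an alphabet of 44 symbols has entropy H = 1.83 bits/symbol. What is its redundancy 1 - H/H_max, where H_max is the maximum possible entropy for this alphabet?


H_max = log2(K) = log2(44) = 5.4594 bits/symbol. Redundancy = 1 - H/H_max = 1 - 1.83/5.4594 = 1 - 0.3352 = 0.6648

0.6648


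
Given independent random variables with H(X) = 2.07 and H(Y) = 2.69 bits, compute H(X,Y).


For independent variables, H(X,Y) = H(X) + H(Y) = 2.07 + 2.69 = 4.76

4.76 bits


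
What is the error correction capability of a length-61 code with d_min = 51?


Correction capability = floor((d-1)/2) = floor((51-1)/2) = 25

25 errors


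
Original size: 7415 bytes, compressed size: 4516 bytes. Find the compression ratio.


Ratio = original / compressed = 7415 / 4516 = 1.6419

1.6419


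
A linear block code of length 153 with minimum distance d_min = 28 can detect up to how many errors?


Detection capability = d_min - 1 = 28 - 1 = 27

27 errors


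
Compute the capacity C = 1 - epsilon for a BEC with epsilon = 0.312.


C = 1 - epsilon = 1 - 0.312 = 0.688

0.688 bits


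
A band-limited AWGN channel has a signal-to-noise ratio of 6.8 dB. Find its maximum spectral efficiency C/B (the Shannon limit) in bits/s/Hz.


SNR_linear = 10^(6.8/10) = 4.7863; C/B = log2(1 + SNR_linear) = log2(1 + 4.7863) = 2.5326

2.5326 bits/s/Hz


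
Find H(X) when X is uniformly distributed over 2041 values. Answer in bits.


H = log2(n) = log2(2041) = 10.9951

10.9951 bits


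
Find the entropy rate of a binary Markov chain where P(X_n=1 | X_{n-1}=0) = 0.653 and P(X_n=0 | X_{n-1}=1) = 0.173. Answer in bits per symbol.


Stationary distribution: pi_0 = p10/(p01+p10) = 0.2094, pi_1 = 0.7906. Entropy rate H' = pi_0*H(p01) + pi_1*H(p10) = 0.2094*0.9314 + 0.7906*0.6645 = 0.7204

0.7204 bits/symbol


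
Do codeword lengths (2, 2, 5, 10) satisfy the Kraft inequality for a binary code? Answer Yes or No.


Kraft sum = sum(2^(-l_i)) = 0.5322, need <= 1. Result: satisfied (a binary prefix-free code with these lengths exists)

Yes


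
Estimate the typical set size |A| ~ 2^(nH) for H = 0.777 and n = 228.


log2|A_typical| = nH = 228 * 0.777 = 177.156, so |A_typical| ~ 2^177.156 = 2.134e+53

2.134e+53


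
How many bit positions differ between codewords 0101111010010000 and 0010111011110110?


Count differing positions: . ^ ^ ^ . . . . . ^ ^ . . ^ ^ . = 7 differences

7


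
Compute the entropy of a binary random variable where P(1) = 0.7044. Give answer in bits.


H = -p*log2(p) - (1-p)*log2(1-p). -0.7044*log2(0.7044) = 0.356098; -0.2956*log2(0.2956) = 0.519748. H = 0.356098 + 0.519748 = 0.8758

0.8758 bits


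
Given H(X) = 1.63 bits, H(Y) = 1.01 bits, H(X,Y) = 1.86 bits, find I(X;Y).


I(X;Y) = H(X) + H(Y) - H(X,Y) = 1.63 + 1.01 - 1.86 = 0.78

0.78 bits


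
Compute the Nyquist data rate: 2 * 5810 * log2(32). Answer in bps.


Rate = 2 * B * log2(M) = 2 * 5810 * 5.0 = 58100.0

58100.0 bps


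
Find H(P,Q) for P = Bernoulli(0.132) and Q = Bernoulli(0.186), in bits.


H(P,Q) = -p*log2(q) - (1-p)*log2(1-q). -0.132*log2(0.186) = 0.320315; -0.868*log2(0.814) = 0.257709. H(P,Q) = 0.320315 + 0.257709 = 0.578

0.578 bits


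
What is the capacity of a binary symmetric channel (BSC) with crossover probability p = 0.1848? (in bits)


H(p) = -p*log2(p) - (1-p)*log2(1-p) = -0.1848*log2(0.1848) - 0.8152*log2(0.8152) = 0.450166 + 0.240300 = 0.6905. C = 1 - H(p) = 1 - 0.6905 = 0.3095

0.3095 bits


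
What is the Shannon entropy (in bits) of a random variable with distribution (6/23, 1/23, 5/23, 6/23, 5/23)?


H = -sum(p_i * log2(p_i)). Terms: -(6/23)*log2(6/23) = 0.505722; -(1/23)*log2(1/23) = 0.196677; -(5/23)*log2(5/23) = 0.478616; -(6/23)*log2(6/23) = 0.505722; -(5/23)*log2(5/23) = 0.478616. H = 0.505722 + 0.196677 + 0.478616 + 0.505722 + 0.478616 = 2.1654

2.1654 bits


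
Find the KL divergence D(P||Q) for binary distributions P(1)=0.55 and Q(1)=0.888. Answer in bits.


KL = p*log2(p/q) + (1-p)*log2((1-p)/(1-q)) = 0.55*log2(0.55/0.888) + 0.45*log2(0.45/0.112) = 0.5228

0.5228 bits


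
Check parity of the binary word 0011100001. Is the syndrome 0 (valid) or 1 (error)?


Syndrome = XOR of all bits = 0 XOR 0 XOR 1 XOR 1 XOR 1 XOR 0 XOR 0 XOR 0 XOR 0 XOR 1 = 0

0


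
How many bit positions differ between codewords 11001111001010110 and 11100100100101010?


Count differing positions: . . ^ . ^ . ^ ^ ^ . ^ ^ ^ ^ ^ . . = 10 differences

10


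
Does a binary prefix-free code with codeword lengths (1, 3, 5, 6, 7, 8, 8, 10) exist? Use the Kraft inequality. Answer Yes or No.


Kraft sum = sum(2^(-l_i)) = 0.6885, need <= 1. Result: satisfied (a binary prefix-free code with these lengths exists)

Yes


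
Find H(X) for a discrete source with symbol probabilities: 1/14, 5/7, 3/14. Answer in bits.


H = -sum(p_i * log2(p_i)). Terms: -(1/14)*log2(1/14) = 0.271954; -(5/7)*log2(5/7) = 0.346733; -(3/14)*log2(3/14) = 0.476227. H = 0.271954 + 0.346733 + 0.476227 = 1.0949

1.0949 bits


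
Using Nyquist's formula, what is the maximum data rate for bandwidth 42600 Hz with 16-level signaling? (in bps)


Rate = 2 * B * log2(M) = 2 * 42600 * 4.0 = 340800.0

340800.0 bps


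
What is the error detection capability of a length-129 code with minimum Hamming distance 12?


Detection capability = d_min - 1 = 12 - 1 = 11

11 errors


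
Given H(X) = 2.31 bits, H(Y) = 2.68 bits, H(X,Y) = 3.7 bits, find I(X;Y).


I(X;Y) = H(X) + H(Y) - H(X,Y) = 2.31 + 2.68 - 3.7 = 1.29

1.29 bits


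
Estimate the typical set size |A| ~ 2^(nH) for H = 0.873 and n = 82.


log2|A_typical| = nH = 82 * 0.873 = 71.586, so |A_typical| ~ 2^71.586 = 3.544e+21

3.544e+21


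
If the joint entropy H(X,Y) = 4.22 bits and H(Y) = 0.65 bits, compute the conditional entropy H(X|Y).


H(X|Y) = H(X,Y) - H(Y) = 4.22 - 0.65 = 3.57

3.57 bits


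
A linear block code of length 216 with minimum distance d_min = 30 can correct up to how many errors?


Correction capability = floor((d-1)/2) = floor((30-1)/2) = 14

14 errors


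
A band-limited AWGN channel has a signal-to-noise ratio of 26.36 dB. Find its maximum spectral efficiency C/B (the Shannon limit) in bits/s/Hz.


SNR_linear = 10^(26.36/10) = 432.5138; C/B = log2(1 + SNR_linear) = log2(1 + 432.5138) = 8.7599

8.7599 bits/s/Hz


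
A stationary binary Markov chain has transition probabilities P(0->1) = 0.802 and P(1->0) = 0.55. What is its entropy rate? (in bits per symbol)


Stationary distribution: pi_0 = p10/(p01+p10) = 0.4068, pi_1 = 0.5932. Entropy rate H' = pi_0*H(p01) + pi_1*H(p10) = 0.4068*0.7179 + 0.5932*0.9928 = 0.881

0.881 bits/symbol


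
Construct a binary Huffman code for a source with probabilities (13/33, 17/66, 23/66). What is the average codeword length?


Huffman construction (repeatedly merge the two least-probable nodes; each merge adds 1 bit to every symbol beneath it): 17/66 + 23/66 = 20/33; 13/33 + 20/33 = 1. Resulting codeword lengths (in the order the probabilities were given): (1, 2, 2). L_avg = sum(p_i * l_i) = 13/33*1 + 17/66*2 + 23/66*2 = 53/33 = 1.6061

1.6061 bits


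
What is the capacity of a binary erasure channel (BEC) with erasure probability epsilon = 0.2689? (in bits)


C = 1 - epsilon = 1 - 0.2689 = 0.7311

0.7311 bits


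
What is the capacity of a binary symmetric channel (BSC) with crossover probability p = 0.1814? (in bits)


H(p) = -p*log2(p) - (1-p)*log2(1-p) = -0.1814*log2(0.1814) - 0.8186*log2(0.8186) = 0.446744 + 0.236387 = 0.6831. C = 1 - H(p) = 1 - 0.6831 = 0.3169

0.3169 bits


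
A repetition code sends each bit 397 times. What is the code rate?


Rate = k/n = 1/397

1/397


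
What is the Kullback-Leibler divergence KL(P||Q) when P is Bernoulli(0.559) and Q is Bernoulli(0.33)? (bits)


KL = p*log2(p/q) + (1-p)*log2((1-p)/(1-q)) = 0.559*log2(0.559/0.33) + 0.441*log2(0.441/0.67) = 0.159

0.159 bits


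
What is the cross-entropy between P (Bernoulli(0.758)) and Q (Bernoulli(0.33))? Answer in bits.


H(P,Q) = -p*log2(q) - (1-p)*log2(1-q). -0.758*log2(0.33) = 1.212392; -0.242*log2(0.67) = 0.139820. H(P,Q) = 1.212392 + 0.139820 = 1.3522

1.3522 bits


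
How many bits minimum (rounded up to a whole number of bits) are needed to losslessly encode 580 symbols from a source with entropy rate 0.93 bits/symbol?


Minimum bits >= n * H = 580 * 0.93 = 539.4, rounded up to a whole number of bits = 540

540 bits


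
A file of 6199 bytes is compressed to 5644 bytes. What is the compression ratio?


Ratio = original / compressed = 6199 / 5644 = 1.0983

1.0983


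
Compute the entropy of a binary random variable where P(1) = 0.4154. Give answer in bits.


H = -p*log2(p) - (1-p)*log2(1-p). -0.4154*log2(0.4154) = 0.526489; -0.5846*log2(0.5846) = 0.452760. H = 0.526489 + 0.452760 = 0.9792

0.9792 bits


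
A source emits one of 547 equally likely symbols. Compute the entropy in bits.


H = log2(n) = log2(547) = 9.0954

9.0954 bits


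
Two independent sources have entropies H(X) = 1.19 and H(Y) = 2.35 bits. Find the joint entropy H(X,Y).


For independent variables, H(X,Y) = H(X) + H(Y) = 1.19 + 2.35 = 3.54

3.54 bits


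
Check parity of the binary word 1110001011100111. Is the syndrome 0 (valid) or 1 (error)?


Syndrome = XOR of all bits = 1 XOR 1 XOR 1 XOR 0 XOR 0 XOR 0 XOR 1 XOR 0 XOR 1 XOR 1 XOR 1 XOR 0 XOR 0 XOR 1 XOR 1 XOR 1 = 0

0


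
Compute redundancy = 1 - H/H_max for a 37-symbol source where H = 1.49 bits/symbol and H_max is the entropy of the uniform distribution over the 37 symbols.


H_max = log2(K) = log2(37) = 5.2095 bits/symbol. Redundancy = 1 - H/H_max = 1 - 1.49/5.2095 = 1 - 0.286 = 0.714

0.714


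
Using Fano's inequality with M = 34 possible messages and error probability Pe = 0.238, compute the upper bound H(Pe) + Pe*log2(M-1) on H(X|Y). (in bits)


H(Pe) = -Pe*log2(Pe) - (1-Pe)*log2(1-Pe) = -0.238*log2(0.238) - 0.762*log2(0.762) = 0.492890 + 0.298808 = 0.7917. Pe*log2(M-1) = 0.238*log2(33) = 1.200566. Bound = H(Pe) + Pe*log2(M-1) = 0.492890 + 0.298808 + 1.200566 = 1.9923

1.9923 bits


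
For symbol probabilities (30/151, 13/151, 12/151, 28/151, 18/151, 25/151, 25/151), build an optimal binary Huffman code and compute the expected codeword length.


Huffman construction (repeatedly merge the two least-probable nodes; each merge adds 1 bit to every symbol beneath it): 12/151 + 13/151 = 25/151; 18/151 + 25/151 = 43/151; 25/151 + 25/151 = 50/151; 28/151 + 30/151 = 58/151; 43/151 + 50/151 = 93/151; 58/151 + 93/151 = 1. Resulting codeword lengths (in the order the probabilities were given): (2, 4, 4, 2, 3, 3, 3). L_avg = sum(p_i * l_i) = 30/151*2 + 13/151*4 + 12/151*4 + 28/151*2 + 18/151*3 + 25/151*3 + 25/151*3 = 420/151 = 2.7815

2.7815 bits


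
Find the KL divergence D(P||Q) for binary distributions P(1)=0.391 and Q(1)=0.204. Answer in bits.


KL = p*log2(p/q) + (1-p)*log2((1-p)/(1-q)) = 0.391*log2(0.391/0.204) + 0.609*log2(0.609/0.796) = 0.1317

0.1317 bits
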